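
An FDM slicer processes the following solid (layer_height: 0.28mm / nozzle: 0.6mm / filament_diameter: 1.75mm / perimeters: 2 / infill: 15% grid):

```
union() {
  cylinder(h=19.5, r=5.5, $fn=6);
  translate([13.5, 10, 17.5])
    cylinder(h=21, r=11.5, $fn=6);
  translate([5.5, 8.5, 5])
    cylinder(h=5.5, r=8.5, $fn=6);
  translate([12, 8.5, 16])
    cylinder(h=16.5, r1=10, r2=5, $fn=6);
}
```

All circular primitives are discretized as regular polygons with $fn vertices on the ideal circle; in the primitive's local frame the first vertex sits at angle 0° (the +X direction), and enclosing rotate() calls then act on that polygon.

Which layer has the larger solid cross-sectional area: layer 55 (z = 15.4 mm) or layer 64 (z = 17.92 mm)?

layer 64 (z = 17.92 mm)

Layer 55 (z = 15.4): the r=5.5 cylinder gives a regular 6-gon of circumradius 5.5 (constant along its height) (area = (6/2)·5.500²·sin(360°/6) = 78.59 mm²); the cylinder at (13.5, 10) does not reach this height (z outside [17.5, 38.5]); the cylinder at (5.5, 8.5) is absent (z outside [5, 10.5]); the cone at (12, 8.5) does not reach this height (z outside [16, 32.5]); Taking the union: only the r=5.5 cylinder is present, so the union is just that shape — area = 78.59 mm². So its area = 78.59 mm². Layer 64 (z = 17.92): the r=5.5 cylinder contributes a regular 6-gon of circumradius 5.5 (area = (6/2)·5.500²·sin(360°/6) = 78.59 mm²); the cylinder at (13.5, 10): section is a regular 6-gon, circumradius r=11.5 (area = (6/2)·11.500²·sin(360°/6) = 343.60 mm²); the cylinder at (5.5, 8.5) does not reach this height (z outside [5, 10.5]); the cone at (12, 8.5) (r1=10→r2=5) has section circumradius 9.418 here — a regular 6-gon (area = (6/2)·9.418²·sin(360°/6) = 230.45 mm²); Merging all regions: the regions partially overlap — summed areas 652.64 mm² minus the doubly-counted overlap 228.10 mm² gives 424.54 mm² — area = 424.54 mm². So its area = 424.54 mm². Layer 64 is larger (424.54 vs 78.59 mm²).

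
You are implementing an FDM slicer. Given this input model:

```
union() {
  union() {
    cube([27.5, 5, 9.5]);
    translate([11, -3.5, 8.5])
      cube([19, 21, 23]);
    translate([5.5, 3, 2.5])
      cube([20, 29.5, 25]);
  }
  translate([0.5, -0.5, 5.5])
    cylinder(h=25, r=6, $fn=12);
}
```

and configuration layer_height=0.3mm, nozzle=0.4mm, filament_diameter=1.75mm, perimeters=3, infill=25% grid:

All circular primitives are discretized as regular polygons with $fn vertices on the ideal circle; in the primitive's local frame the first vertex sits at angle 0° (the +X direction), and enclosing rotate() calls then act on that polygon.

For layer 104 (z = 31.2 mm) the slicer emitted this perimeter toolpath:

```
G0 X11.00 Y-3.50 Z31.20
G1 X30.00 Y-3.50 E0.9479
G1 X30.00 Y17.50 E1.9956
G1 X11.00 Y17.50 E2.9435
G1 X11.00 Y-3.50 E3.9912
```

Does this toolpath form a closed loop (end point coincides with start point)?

Start point (G0): (11.00, -3.50). End point (last G1): the path returns to the start — closed.

yes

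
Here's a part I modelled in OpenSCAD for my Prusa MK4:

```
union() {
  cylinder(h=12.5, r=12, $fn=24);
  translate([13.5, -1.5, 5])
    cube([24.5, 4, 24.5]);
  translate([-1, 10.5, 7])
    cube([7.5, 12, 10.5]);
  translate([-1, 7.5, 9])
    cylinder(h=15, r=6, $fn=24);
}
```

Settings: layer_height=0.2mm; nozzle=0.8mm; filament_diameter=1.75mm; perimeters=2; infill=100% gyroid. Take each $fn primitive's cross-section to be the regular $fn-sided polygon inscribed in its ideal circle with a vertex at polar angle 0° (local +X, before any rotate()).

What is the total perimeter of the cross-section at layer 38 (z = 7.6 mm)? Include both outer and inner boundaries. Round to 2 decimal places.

156.08 mm

At z = 7.6 mm: the r=12 cylinder gives a regular 24-gon of circumradius 12 (constant along its height) (perimeter = 2·24·12.000·sin(180°/24) = 75.18 mm); the cube at (13.5, -1.5) (footprint 24.5×4) is included at this height (perimeter 57.00 mm); the 7.5×12 cube at (-1, 10.5) contributes its full rectangle (perimeter 39.00 mm); the cylinder at (-1, 7.5) is absent (z outside [9, 24]); Merging all regions: the regions partially overlap (shared area 6.90 mm²), so the edge portions inside another operand are dropped and the merged outline is re-measured after clipping — boundary = 156.08 mm. Overall, the cross-section has 2 separate islands. Total boundary length (outer) = 156.08 mm.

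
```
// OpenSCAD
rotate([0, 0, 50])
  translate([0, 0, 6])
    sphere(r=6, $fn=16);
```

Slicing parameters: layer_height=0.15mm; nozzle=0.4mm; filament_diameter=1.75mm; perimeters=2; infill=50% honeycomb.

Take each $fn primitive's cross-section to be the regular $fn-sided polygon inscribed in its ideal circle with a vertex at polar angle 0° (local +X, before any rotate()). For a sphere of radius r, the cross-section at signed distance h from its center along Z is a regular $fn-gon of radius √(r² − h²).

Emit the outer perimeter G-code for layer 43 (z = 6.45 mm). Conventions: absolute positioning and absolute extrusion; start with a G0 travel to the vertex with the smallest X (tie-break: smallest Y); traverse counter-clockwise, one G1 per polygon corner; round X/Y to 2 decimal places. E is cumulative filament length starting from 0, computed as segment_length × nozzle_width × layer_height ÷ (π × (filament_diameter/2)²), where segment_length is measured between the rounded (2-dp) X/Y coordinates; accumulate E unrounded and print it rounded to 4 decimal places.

At z = 6.45 mm: the r=6 sphere contributes a regular 16-gon of circumradius √(6²−0.45²) = 5.983; (rotated 50° about Z; rotation is an isometry so areas/perimeters/island counts are preserved). The outline is a single polygon with 16 vertices. Extrusion per mm of travel: 0.4 × 0.15 / (π × 0.875²) = 0.024945. Accumulating E over each segment gives final E = 0.9319.

G0 X-5.96 Y-0.52 Z6.45
G1 X-5.31 Y-2.76 E0.0582
G1 X-3.85 Y-4.58 E0.1164
G1 X-1.80 Y-5.71 E0.1748
G1 X0.52 Y-5.96 E0.2330
G1 X2.76 Y-5.31 E0.2912
G1 X4.58 Y-3.85 E0.3494
G1 X5.71 Y-1.80 E0.4078
G1 X5.96 Y0.52 E0.4660
G1 X5.31 Y2.76 E0.5242
G1 X3.85 Y4.58 E0.5824
G1 X1.80 Y5.71 E0.6407
G1 X-0.52 Y5.96 E0.6990
G1 X-2.76 Y5.31 E0.7571
G1 X-4.58 Y3.85 E0.8153
G1 X-5.71 Y1.80 E0.8737
G1 X-5.96 Y-0.52 E0.9319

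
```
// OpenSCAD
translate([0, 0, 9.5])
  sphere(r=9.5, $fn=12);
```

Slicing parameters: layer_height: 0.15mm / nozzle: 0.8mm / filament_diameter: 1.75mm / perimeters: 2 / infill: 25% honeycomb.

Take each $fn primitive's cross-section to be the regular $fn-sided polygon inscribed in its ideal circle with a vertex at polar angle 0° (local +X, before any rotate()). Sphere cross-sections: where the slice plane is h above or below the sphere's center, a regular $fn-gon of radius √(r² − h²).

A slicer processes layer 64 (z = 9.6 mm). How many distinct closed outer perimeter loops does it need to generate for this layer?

1

At z = 9.6 mm: the r=9.5 sphere slices to a regular 12-gon of circumradius 9.499 (√(r²−h²) with h=0.1 from center). The result has 1 disconnected region.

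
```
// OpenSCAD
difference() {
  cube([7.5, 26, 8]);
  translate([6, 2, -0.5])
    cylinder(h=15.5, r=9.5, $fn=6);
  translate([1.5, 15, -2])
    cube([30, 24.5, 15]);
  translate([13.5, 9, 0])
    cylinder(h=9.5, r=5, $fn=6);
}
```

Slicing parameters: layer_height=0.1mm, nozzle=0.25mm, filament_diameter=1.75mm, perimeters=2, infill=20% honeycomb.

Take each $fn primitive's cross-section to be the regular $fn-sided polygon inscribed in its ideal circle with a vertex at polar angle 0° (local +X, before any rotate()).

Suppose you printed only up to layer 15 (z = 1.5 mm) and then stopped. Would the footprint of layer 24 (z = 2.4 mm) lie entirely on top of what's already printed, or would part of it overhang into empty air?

entirely on top

Compare the two slices. At z = 1.5: the 7.5×26 cube contributes its full rectangle (area 195.00 mm²); the r=9.5 cylinder at (6, 2) contributes a regular 6-gon of circumradius 9.5 (area = (6/2)·9.500²·sin(360°/6) = 234.48 mm²); the cube at (1.5, 15) is present — its section is the full 30×24.5 rectangle (area 735.00 mm²); the r=5 cylinder at (13.5, 9) contributes a regular 6-gon of circumradius 5 (area = (6/2)·5.000²·sin(360°/6) = 64.95 mm²); Subtracting the remaining from the first: starting from the 7.5×26 cube (195.00 mm²), the r=9.5 cylinder at (6, 2) partially overlaps it — only the 75.35 mm² overlap (of its 234.48 mm²) is removed, clipping the outline; the 30×24.5 cube at (1.5, 15) partially overlaps it — only the 66.00 mm² overlap (of its 735.00 mm²) is removed, clipping the outline; the r=5 cylinder at (13.5, 9) misses the remaining region (no effect) — area = 53.65 mm². At z = 2.4: the cube is present — its section is the full 7.5×26 rectangle (area 195.00 mm²); the r=9.5 cylinder at (6, 2) contributes a regular 6-gon of circumradius 9.5 (area = (6/2)·9.500²·sin(360°/6) = 234.48 mm²); the cube at (1.5, 15) is present — its section is the full 30×24.5 rectangle (area 735.00 mm²); the cylinder at (13.5, 9): section is a regular 6-gon, circumradius r=5 (area = (6/2)·5.000²·sin(360°/6) = 64.95 mm²); Subtracting the remaining from the first: starting from the 7.5×26 cube (195.00 mm²), the r=9.5 cylinder at (6, 2) partially overlaps it — only the 75.35 mm² overlap (of its 234.48 mm²) is removed, clipping the outline; the 30×24.5 cube at (1.5, 15) partially overlaps it — only the 66.00 mm² overlap (of its 735.00 mm²) is removed, clipping the outline; the r=5 cylinder at (13.5, 9) misses the remaining region (no effect) — area = 53.65 mm². Checking containment: the cross-section at z = 2.4 is a subset of the cross-section at z = 1.5.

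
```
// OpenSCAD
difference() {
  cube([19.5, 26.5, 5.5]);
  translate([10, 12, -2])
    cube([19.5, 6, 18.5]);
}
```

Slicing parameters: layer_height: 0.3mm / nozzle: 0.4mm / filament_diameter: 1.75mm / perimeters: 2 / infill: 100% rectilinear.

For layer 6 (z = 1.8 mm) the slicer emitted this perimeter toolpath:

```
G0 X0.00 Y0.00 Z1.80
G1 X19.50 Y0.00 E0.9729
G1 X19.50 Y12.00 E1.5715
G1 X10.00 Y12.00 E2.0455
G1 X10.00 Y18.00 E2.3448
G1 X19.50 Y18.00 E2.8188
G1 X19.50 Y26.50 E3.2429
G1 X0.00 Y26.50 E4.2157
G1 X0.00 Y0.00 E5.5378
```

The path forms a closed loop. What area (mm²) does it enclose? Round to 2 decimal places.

459.75 mm²

Apply the shoelace formula to the sequence of (X, Y) vertices; enclosed area = 459.75 mm².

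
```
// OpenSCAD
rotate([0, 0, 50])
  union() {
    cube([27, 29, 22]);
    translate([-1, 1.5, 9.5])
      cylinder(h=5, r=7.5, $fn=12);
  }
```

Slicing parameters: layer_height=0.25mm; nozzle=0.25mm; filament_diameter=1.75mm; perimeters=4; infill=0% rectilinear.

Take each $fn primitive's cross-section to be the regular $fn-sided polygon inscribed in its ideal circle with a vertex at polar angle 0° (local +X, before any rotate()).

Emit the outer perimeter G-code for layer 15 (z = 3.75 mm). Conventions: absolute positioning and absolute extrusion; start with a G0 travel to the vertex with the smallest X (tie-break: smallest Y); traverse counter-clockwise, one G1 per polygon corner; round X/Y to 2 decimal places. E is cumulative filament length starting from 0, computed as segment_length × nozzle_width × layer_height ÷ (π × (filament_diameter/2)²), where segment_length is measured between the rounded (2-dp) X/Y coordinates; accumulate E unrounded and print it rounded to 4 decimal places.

G0 X-22.22 Y18.64 Z3.75
G1 X0.00 Y0.00 E0.7536
G1 X17.36 Y20.68 E1.4552
G1 X-4.86 Y39.32 E2.2089
G1 X-22.22 Y18.64 E2.9105

At z = 3.75 mm: the 27×29 cube contributes its full rectangle; the cylinder at (-1, 1.5) is absent (z outside [9.5, 14.5]); Combining (union): only the 27×29 cube is present, so the union is just that shape — 1 connected region; (rotated 50° about Z; rotation is an isometry so areas/perimeters/island counts are preserved). The outline is a single polygon with 4 vertices. Extrusion per mm of travel: 0.25 × 0.25 / (π × 0.875²) = 0.025984. Accumulating E over each segment gives final E = 2.9105.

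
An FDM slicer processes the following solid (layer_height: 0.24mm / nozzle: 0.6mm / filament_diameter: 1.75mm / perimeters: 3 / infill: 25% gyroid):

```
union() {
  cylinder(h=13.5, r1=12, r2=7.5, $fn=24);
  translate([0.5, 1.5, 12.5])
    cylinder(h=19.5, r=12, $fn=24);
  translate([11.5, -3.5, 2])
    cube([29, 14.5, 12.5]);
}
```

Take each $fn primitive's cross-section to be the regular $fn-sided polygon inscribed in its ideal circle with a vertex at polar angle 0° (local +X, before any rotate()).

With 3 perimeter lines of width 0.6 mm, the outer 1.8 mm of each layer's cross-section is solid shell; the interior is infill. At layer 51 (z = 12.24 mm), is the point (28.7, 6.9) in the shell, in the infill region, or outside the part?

infill

At z = 12.24 mm: the cone (r1=12→r2=7.5) has section circumradius 7.920 here — a regular 24-gon; the cylinder at (0.5, 1.5) is absent (z outside [12.5, 32]); the cube at (11.5, -3.5) (footprint 29×14.5) is included at this height; Combining (union): the 2 present regions are separate (no shared area or edge), so areas and boundary lengths simply add and each stays a separate island — 2 connected regions. Overall, the cross-section has 2 separate islands. The nearest boundary edge runs (11.50, 11.00)→(40.50, 11.00); distance from the point to it = 4.10 mm. (Shell/infill is judged within the island containing the point — the largest one.) The point is inside the cross-section and 4.10 mm from the nearest boundary — more than the 1.8 mm shell width (3 × 0.6), so it's in the infill interior.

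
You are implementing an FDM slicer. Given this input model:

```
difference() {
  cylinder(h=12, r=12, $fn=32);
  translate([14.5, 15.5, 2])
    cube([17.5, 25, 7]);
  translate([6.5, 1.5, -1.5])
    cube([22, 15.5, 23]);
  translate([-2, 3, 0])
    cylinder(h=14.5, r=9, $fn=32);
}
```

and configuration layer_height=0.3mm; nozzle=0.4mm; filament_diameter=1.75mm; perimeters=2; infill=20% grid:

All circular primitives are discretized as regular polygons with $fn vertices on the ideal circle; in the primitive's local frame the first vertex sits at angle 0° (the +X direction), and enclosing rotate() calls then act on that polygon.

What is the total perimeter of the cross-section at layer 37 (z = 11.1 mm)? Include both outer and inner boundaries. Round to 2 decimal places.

At z = 11.1 mm: the cylinder: section is a regular 32-gon, circumradius r=12 (perimeter = 2·32·12.000·sin(180°/32) = 75.28 mm); the cube at (14.5, 15.5) does not reach this height (z outside [2, 9]); the cube at (6.5, 1.5) (footprint 22×15.5) is included at this height (perimeter 75.00 mm); the r=9 cylinder at (-2, 3) gives a regular 32-gon of circumradius 9 (constant along its height) (perimeter = 2·32·9.000·sin(180°/32) = 56.46 mm); Taking the first minus the rest: starting from the r=12 cylinder, the 22×15.5 cube at (6.5, 1.5) partially overlaps it — only the 30.51 mm² overlap (of its 341.00 mm²) is removed, clipping the outline; the r=9 cylinder at (-2, 3) partially overlaps it — only the 246.30 mm² overlap (of its 252.84 mm²) is removed, clipping the outline — boundary = 101.47 mm. Overall, the cross-section has 2 separate islands. Total boundary length (outer) = 101.47 mm.

101.47 mm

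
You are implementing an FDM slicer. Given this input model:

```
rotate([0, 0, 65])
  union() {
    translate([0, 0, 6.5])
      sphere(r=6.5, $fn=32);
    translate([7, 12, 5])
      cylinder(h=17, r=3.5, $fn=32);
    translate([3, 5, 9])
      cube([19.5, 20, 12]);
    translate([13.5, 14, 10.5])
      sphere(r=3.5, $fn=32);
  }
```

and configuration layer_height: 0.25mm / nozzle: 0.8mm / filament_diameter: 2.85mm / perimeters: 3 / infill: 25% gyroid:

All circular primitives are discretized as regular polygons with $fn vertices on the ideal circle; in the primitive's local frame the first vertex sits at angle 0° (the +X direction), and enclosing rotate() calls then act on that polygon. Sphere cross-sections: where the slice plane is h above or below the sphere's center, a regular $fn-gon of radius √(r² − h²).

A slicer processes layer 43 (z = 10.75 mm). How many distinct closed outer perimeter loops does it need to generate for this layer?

At z = 10.75 mm: the sphere: section is a regular 32-gon, circumradius = √(r²−h²) = √(6.5²−4.25²) = 4.918; the r=3.5 cylinder at (7, 12) gives a regular 32-gon of circumradius 3.5 (constant along its height); the cube at (3, 5) is present — its section is the full 19.5×20 rectangle; the sphere at (13.5, 14): section is a regular 32-gon, circumradius = √(r²−h²) = √(3.5²−0.25²) = 3.491; Merging all regions: the regions partially overlap (shared area 76.28 mm²), so overlapping operands fuse into one piece — 2 connected regions; (whole slice rotated 65° about Z — lengths, areas and connectivity unchanged). The result has 2 disconnected regions.

2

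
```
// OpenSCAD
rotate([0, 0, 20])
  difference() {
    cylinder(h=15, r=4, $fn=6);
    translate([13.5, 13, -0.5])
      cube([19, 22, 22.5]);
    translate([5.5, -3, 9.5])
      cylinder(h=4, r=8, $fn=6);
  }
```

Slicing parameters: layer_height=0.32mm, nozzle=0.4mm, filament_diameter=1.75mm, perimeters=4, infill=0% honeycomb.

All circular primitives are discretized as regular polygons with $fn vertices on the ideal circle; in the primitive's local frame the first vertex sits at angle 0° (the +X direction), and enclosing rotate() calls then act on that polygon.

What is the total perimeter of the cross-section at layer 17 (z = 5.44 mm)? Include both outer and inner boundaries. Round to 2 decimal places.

At z = 5.44 mm: the r=4 cylinder gives a regular 6-gon of circumradius 4 (constant along its height) (perimeter = 2·6·4.000·sin(180°/6) = 24.00 mm); the cube at (13.5, 13) (footprint 19×22) is included at this height (perimeter 82.00 mm); the cylinder at (5.5, -3) is not intersected at this z (z outside [9.5, 13.5]); Taking the first minus the rest: starting from the r=4 cylinder, the 19×22 cube at (13.5, 13) misses the remaining region (no effect) — boundary = 24.00 mm; (rotated 20° about Z; rotation is an isometry so areas/perimeters/island counts are preserved). Overall, the cross-section is a single solid region. Total boundary length (outer) = 24.00 mm.

24.00 mm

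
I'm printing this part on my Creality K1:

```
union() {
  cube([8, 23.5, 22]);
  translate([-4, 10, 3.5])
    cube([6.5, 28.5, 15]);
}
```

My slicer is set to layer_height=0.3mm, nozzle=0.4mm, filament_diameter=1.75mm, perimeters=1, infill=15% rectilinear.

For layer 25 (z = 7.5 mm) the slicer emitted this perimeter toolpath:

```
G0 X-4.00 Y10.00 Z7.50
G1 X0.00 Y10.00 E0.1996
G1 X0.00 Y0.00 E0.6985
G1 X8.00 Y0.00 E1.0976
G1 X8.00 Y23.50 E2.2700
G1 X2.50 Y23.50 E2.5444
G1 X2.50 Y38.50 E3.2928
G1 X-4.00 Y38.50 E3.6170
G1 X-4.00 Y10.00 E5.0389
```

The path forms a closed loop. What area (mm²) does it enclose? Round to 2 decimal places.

339.50 mm²

Apply the shoelace formula to the sequence of (X, Y) vertices; enclosed area = 339.50 mm².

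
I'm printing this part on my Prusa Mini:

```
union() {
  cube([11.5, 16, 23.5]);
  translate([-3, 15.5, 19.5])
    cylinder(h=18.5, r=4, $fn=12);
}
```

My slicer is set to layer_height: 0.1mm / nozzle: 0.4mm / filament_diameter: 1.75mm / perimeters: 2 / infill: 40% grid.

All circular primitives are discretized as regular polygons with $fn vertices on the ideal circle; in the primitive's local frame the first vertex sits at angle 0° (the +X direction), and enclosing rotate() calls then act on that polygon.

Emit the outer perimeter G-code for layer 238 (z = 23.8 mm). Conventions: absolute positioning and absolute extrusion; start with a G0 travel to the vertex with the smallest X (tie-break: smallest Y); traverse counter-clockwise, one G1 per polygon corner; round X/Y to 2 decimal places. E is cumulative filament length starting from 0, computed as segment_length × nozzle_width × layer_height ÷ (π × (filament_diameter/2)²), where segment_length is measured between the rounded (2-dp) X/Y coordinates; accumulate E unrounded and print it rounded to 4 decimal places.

G0 X-7.00 Y15.50 Z23.80
G1 X-6.46 Y13.50 E0.0345
G1 X-5.00 Y12.04 E0.0688
G1 X-3.00 Y11.50 E0.1032
G1 X-1.00 Y12.04 E0.1377
G1 X0.46 Y13.50 E0.1720
G1 X1.00 Y15.50 E0.2065
G1 X0.46 Y17.50 E0.2409
G1 X-1.00 Y18.96 E0.2753
G1 X-3.00 Y19.50 E0.3097
G1 X-5.00 Y18.96 E0.3442
G1 X-6.46 Y17.50 E0.3785
G1 X-7.00 Y15.50 E0.4130

At z = 23.8 mm: the cube is absent (z outside [0, 23.5]); the cylinder at (-3, 15.5): section is a regular 12-gon, circumradius r=4; Combining (union): only the r=4 cylinder at (-3, 15.5) is present, so the union is just that shape — 1 connected region. The outline is a single polygon with 12 vertices. Extrusion per mm of travel: 0.4 × 0.1 / (π × 0.875²) = 0.016630. Accumulating E over each segment gives final E = 0.4130.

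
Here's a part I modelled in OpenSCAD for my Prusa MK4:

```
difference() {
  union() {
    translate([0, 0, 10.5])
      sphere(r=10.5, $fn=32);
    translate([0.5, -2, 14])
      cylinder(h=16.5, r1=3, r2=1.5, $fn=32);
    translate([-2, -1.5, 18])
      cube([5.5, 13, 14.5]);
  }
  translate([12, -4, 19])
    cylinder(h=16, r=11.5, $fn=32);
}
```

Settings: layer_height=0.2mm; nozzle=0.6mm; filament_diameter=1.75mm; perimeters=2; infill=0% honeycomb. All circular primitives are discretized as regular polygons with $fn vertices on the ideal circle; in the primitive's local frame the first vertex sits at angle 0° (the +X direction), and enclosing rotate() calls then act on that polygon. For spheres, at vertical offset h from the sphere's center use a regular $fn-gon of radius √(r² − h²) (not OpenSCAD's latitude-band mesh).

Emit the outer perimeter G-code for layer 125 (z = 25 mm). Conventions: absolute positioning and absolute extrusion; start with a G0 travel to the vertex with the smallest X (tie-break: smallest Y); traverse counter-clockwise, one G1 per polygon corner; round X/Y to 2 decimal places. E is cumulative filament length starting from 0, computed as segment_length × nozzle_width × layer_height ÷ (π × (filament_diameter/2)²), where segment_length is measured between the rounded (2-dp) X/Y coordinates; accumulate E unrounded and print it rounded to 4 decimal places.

At z = 25 mm: the sphere does not reach this height (|z−center|=14.500 > r=10.5); the cone at (0.5, -2): at t=0.667 of its height the radius interpolates to r₁+(r₂−r₁)t = 2.000, giving a regular 32-gon of that circumradius; the cube at (-2, -1.5) (footprint 5.5×13) is included at this height; Combining (union): the regions partially overlap (shared area 4.27 mm²), so overlapping operands fuse into one piece — 1 connected region; the r=11.5 cylinder at (12, -4) gives a regular 32-gon of circumradius 11.5 (constant along its height); Taking the first minus the rest: starting from the result so far, the r=11.5 cylinder at (12, -4) partially overlaps it — only the 12.23 mm² overlap (of its 412.81 mm²) is removed, clipping the outline — 1 connected region. The outline is a single polygon with 18 vertices. Extrusion per mm of travel: 0.6 × 0.2 / (π × 0.875²) = 0.049890. Accumulating E over each segment gives final E = 1.9440.

G0 X-2.00 Y-1.50 Z25.00
G1 X-1.43 Y-1.50 E0.0284
G1 X-1.46 Y-1.61 E0.0341
G1 X-1.50 Y-2.00 E0.0537
G1 X-1.46 Y-2.39 E0.0732
G1 X-1.35 Y-2.77 E0.0930
G1 X-1.16 Y-3.11 E0.1124
G1 X-0.91 Y-3.41 E0.1319
G1 X-0.61 Y-3.66 E0.1514
G1 X-0.27 Y-3.85 E0.1708
G1 X0.11 Y-3.96 E0.1905
G1 X0.50 Y-4.00 E0.2101
G1 X0.72 Y-1.76 E0.3224
G1 X1.38 Y0.40 E0.4351
G1 X2.44 Y2.39 E0.5476
G1 X3.50 Y3.68 E0.6309
G1 X3.50 Y11.50 E1.0210
G1 X-2.00 Y11.50 E1.2954
G1 X-2.00 Y-1.50 E1.9440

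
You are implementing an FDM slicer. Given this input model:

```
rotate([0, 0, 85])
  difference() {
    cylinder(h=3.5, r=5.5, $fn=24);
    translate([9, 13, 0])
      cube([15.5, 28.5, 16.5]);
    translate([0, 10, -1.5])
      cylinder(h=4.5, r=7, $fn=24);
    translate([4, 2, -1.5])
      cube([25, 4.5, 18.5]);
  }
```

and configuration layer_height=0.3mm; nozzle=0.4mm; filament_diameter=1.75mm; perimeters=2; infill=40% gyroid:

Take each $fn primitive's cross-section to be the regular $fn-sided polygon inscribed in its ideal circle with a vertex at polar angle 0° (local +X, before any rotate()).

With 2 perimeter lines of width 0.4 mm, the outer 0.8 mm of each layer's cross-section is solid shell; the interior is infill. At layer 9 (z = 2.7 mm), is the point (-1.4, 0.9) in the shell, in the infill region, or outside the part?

At z = 2.7 mm: the r=5.5 cylinder contributes a regular 24-gon of circumradius 5.5; the cube at (9, 13) (footprint 15.5×28.5) is included at this height; the r=7 cylinder at (0, 10) gives a regular 24-gon of circumradius 7 (constant along its height); the 25×4.5 cube at (4, 2) contributes its full rectangle; After the difference (first − rest): starting from the r=5.5 cylinder, the 15.5×28.5 cube at (9, 13) misses the remaining region (no effect); the r=7 cylinder at (0, 10) partially overlaps it — only the 12.09 mm² overlap (of its 152.19 mm²) is removed, clipping the outline; the 25×4.5 cube at (4, 2) partially overlaps it — only the 1.07 mm² overlap (of its 112.50 mm²) is removed, clipping the outline — 1 connected region; (rotated 85° about Z; rotation is an isometry so areas/perimeters/island counts are preserved). Overall, the cross-section is a single solid region. Undo the 85° rotation: the query point maps to (0.775, 1.473) in the un-rotated model frame. The nearest boundary edge runs (-0.00, 3.00)→(1.81, 3.24); distance from the point to it = 1.61 mm. The point is inside the cross-section and 1.61 mm from the nearest boundary — more than the 0.8 mm shell width (2 × 0.4), so it's in the infill interior.

infill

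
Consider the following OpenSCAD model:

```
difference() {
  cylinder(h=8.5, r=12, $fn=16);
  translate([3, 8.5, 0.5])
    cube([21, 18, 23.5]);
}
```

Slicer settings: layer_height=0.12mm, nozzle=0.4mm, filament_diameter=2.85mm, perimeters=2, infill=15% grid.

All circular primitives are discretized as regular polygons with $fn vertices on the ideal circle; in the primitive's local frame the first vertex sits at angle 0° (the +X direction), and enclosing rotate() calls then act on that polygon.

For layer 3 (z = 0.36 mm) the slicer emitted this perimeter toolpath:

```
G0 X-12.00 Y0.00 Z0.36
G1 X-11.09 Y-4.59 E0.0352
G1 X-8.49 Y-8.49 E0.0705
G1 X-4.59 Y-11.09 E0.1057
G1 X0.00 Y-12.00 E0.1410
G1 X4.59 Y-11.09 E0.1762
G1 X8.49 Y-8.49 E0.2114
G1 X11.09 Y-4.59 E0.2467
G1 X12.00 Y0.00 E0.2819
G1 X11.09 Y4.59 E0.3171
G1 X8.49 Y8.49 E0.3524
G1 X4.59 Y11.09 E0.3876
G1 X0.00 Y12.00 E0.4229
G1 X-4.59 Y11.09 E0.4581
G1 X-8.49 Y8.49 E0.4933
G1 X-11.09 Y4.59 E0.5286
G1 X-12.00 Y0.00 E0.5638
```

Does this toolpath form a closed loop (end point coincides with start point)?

Start point (G0): (-12.00, 0.00). End point (last G1): the path returns to the start — closed.

yes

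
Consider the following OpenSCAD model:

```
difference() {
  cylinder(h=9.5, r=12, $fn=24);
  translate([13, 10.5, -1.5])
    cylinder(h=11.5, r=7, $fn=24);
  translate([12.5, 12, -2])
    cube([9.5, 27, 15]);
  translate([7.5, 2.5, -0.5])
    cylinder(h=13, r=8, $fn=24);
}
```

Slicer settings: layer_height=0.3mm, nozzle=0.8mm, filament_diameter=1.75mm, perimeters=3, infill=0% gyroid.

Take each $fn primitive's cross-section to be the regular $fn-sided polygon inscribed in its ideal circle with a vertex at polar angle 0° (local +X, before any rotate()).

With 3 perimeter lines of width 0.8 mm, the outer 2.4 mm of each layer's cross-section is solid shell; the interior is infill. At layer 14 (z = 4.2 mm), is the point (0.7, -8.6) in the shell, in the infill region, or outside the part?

infill

At z = 4.2 mm: the r=12 cylinder gives a regular 24-gon of circumradius 12 (constant along its height); the r=7 cylinder at (13, 10.5) contributes a regular 24-gon of circumradius 7; the cube at (12.5, 12) (footprint 9.5×27) is included at this height; the r=8 cylinder at (7.5, 2.5) gives a regular 24-gon of circumradius 8 (constant along its height); After the difference (first − rest): starting from the r=12 cylinder, the r=7 cylinder at (13, 10.5) partially overlaps it — only the 12.41 mm² overlap (of its 152.19 mm²) is removed, clipping the outline; the 9.5×27 cube at (12.5, 12) misses the remaining region (no effect); the r=8 cylinder at (7.5, 2.5) partially overlaps it — only the 135.78 mm² overlap (of its 198.77 mm²) is removed, clipping the outline — 1 connected region. Overall, the cross-section is a single solid region. The nearest boundary edge runs (3.11, -11.59)→(-0.00, -12.00); distance from the point to it = 3.28 mm. The point is inside the cross-section and 3.28 mm from the nearest boundary — more than the 2.4 mm shell width (3 × 0.8), so it's in the infill interior.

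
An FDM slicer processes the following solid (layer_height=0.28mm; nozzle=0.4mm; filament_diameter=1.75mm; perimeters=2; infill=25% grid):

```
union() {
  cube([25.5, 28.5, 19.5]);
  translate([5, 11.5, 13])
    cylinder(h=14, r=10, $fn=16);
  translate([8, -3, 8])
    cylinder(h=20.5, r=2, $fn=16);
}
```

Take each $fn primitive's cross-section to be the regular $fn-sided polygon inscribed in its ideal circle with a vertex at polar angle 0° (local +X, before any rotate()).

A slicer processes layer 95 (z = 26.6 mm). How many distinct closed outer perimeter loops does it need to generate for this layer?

At z = 26.6 mm: the cube is not intersected at this z (z outside [0, 19.5]); the r=10 cylinder at (5, 11.5) gives a regular 16-gon of circumradius 10 (constant along its height); the r=2 cylinder at (8, -3) gives a regular 16-gon of circumradius 2 (constant along its height); Merging all regions: the 2 present regions are separate (no shared area or edge), so areas and boundary lengths simply add and each stays a separate island — 2 connected regions. The result has 2 disconnected regions.

2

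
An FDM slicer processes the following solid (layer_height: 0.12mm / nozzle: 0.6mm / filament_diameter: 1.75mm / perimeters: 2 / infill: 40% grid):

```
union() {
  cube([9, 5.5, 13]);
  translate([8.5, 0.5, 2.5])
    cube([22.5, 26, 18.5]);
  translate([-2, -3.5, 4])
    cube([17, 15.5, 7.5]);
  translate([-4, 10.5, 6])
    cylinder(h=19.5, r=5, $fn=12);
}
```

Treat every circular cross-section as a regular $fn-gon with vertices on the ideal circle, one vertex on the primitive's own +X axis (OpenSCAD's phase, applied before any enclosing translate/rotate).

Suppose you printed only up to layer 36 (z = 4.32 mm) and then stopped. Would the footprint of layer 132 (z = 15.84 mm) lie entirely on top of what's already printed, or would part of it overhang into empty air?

part overhangs

Compare the two slices. At z = 4.32: the cube is present — its section is the full 9×5.5 rectangle (area 49.50 mm²); the 22.5×26 cube at (8.5, 0.5) contributes its full rectangle (area 585.00 mm²); the cube at (-2, -3.5) (footprint 17×15.5) is included at this height (area 263.50 mm²); the cylinder at (-4, 10.5) is not intersected at this z (z outside [6, 25.5]); Taking the union: the regions partially overlap — summed areas 898.00 mm² minus the doubly-counted overlap 124.25 mm² gives 773.75 mm² — area = 773.75 mm². At z = 15.84: the cube is absent (z outside [0, 13]); the cube at (8.5, 0.5) (footprint 22.5×26) is included at this height (area 585.00 mm²); the cube at (-2, -3.5) does not reach this height (z outside [4, 11.5]); the cylinder at (-4, 10.5): section is a regular 12-gon, circumradius r=5 (area = (12/2)·5.000²·sin(360°/12) = 75.00 mm²); Combining (union): the 2 present regions are separate (no shared area or edge), so areas and boundary lengths simply add and each stays a separate island — area = 660.00 mm². Checking containment: at z = 15.84 the cross-section extends beyond the z = 4.32 cross-section by about 61.52 mm².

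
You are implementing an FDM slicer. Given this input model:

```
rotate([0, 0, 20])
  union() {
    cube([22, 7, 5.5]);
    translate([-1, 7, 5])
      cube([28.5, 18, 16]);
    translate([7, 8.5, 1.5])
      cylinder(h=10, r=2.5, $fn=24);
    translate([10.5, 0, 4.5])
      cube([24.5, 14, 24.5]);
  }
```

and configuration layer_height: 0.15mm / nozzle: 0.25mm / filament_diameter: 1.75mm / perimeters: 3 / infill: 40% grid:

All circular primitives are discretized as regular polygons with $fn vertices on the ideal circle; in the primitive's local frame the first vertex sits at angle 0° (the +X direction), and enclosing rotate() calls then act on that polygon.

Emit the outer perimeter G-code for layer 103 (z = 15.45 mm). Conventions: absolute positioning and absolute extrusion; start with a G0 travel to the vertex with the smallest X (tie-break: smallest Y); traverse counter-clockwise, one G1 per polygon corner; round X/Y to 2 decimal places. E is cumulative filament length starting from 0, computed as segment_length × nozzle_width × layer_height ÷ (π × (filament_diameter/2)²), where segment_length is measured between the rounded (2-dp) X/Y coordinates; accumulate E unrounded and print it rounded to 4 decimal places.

G0 X-9.49 Y23.15 Z15.45
G1 X-3.33 Y6.24 E0.2806
G1 X7.47 Y10.17 E0.4598
G1 X9.87 Y3.59 E0.5690
G1 X32.89 Y11.97 E0.9509
G1 X28.10 Y25.13 E1.1692
G1 X21.05 Y22.56 E1.2862
G1 X17.29 Y32.90 E1.4578
G1 X-9.49 Y23.15 E1.9021

At z = 15.45 mm: the cube is absent (z outside [0, 5.5]); the cube at (-1, 7) (footprint 28.5×18) is included at this height; the cylinder at (7, 8.5) is not intersected at this z (z outside [1.5, 11.5]); the 24.5×14 cube at (10.5, 0) contributes its full rectangle; Merging all regions: the regions partially overlap (shared area 119.00 mm²), so overlapping operands fuse into one piece — 1 connected region; (rotated 20° about Z; rotation is an isometry so areas/perimeters/island counts are preserved). The outline is a single polygon with 8 vertices. Extrusion per mm of travel: 0.25 × 0.15 / (π × 0.875²) = 0.015591. Accumulating E over each segment gives final E = 1.9021.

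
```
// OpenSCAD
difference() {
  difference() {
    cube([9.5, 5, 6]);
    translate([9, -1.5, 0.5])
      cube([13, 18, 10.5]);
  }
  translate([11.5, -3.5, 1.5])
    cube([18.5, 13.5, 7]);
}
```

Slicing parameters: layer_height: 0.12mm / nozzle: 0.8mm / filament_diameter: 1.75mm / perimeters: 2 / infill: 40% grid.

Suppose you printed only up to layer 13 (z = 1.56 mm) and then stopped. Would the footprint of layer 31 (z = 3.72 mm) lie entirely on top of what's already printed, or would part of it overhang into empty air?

entirely on top

Compare the two slices. At z = 1.56: the cube is present — its section is the full 9.5×5 rectangle (area 47.50 mm²); the cube at (9, -1.5) is present — its section is the full 13×18 rectangle (area 234.00 mm²); Taking the first minus the rest: starting from the 9.5×5 cube (47.50 mm²), the 13×18 cube at (9, -1.5) partially overlaps it — only the 2.50 mm² overlap (of its 234.00 mm²) is removed, clipping the outline — area = 45.00 mm²; the 18.5×13.5 cube at (11.5, -3.5) contributes its full rectangle (area 249.75 mm²); Taking the first minus the rest: starting from that combined region (45.00 mm²), the 18.5×13.5 cube at (11.5, -3.5) misses the remaining region (no effect) — area = 45.00 mm². At z = 3.72: the cube is present — its section is the full 9.5×5 rectangle (area 47.50 mm²); the 13×18 cube at (9, -1.5) contributes its full rectangle (area 234.00 mm²); After the difference (first − rest): starting from the 9.5×5 cube (47.50 mm²), the 13×18 cube at (9, -1.5) partially overlaps it — only the 2.50 mm² overlap (of its 234.00 mm²) is removed, clipping the outline — area = 45.00 mm²; the cube at (11.5, -3.5) is present — its section is the full 18.5×13.5 rectangle (area 249.75 mm²); Subtracting the remaining from the first: starting from the result so far (45.00 mm²), the 18.5×13.5 cube at (11.5, -3.5) misses the remaining region (no effect) — area = 45.00 mm². Checking containment: the cross-section at z = 3.72 is a subset of the cross-section at z = 1.56.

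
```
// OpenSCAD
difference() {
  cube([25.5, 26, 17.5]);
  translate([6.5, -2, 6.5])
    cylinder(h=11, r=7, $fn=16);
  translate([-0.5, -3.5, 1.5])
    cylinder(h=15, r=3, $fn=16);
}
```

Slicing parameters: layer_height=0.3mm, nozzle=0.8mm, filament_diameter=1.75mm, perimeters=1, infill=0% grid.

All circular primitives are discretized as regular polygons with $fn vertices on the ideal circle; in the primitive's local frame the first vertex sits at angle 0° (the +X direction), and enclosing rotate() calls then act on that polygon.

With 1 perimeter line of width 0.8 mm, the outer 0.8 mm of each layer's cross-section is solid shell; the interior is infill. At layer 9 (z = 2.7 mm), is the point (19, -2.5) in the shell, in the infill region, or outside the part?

At z = 2.7 mm: the 25.5×26 cube contributes its full rectangle; the cylinder at (6.5, -2) does not reach this height (z outside [6.5, 17.5]); the r=3 cylinder at (-0.5, -3.5) contributes a regular 16-gon of circumradius 3; Taking the first minus the rest: starting from the 25.5×26 cube, the r=3 cylinder at (-0.5, -3.5) misses the remaining region (no effect) — 1 connected region. Overall, the cross-section is a single solid region. The nearest boundary edge runs (25.50, 0.00)→(0.00, 0.00); distance from the point to it = 2.50 mm. The point is not inside any of the regions above, so it lies outside the cross-section (2.50 mm from the nearest boundary).

outside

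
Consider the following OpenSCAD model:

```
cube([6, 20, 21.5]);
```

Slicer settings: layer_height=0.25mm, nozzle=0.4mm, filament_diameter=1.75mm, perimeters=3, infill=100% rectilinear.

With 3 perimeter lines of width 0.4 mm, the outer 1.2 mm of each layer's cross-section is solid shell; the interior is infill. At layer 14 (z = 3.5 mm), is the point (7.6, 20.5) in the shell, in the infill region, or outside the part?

outside

At z = 3.5 mm: the cube (footprint 6×20) is included at this height. Overall, the cross-section is a single solid region. The nearest boundary edge runs (6.00, 0.00)→(6.00, 20.00); distance from the point to it = 1.68 mm. The point is not inside any of the regions above, so it lies outside the cross-section (1.68 mm from the nearest boundary).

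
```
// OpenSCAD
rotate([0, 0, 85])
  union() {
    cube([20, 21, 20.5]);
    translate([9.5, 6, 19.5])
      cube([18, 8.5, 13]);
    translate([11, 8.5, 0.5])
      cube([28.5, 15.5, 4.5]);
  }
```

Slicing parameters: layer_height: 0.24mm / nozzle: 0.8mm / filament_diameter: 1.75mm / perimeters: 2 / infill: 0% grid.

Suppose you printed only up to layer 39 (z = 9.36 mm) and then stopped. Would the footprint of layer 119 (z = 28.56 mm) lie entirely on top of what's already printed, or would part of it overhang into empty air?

Compare the two slices. At z = 9.36: the cube (footprint 20×21) is included at this height (area 420.00 mm²); the cube at (9.5, 6) is not intersected at this z (z outside [19.5, 32.5]); the cube at (11, 8.5) is not intersected at this z (z outside [0.5, 5]); Combining (union): only the 20×21 cube is present, so the union is just that shape — area = 420.00 mm²; (rotated 85° about Z; rotation is an isometry so areas/perimeters/island counts are preserved). At z = 28.56: the cube does not reach this height (z outside [0, 20.5]); the 18×8.5 cube at (9.5, 6) contributes its full rectangle (area 153.00 mm²); the cube at (11, 8.5) does not reach this height (z outside [0.5, 5]); Merging all regions: only the 18×8.5 cube at (9.5, 6) is present, so the union is just that shape — area = 153.00 mm²; (rotated 85° about Z; rotation is an isometry so areas/perimeters/island counts are preserved). Checking containment: at z = 28.56 the cross-section extends beyond the z = 9.36 cross-section by about 63.75 mm².

part overhangs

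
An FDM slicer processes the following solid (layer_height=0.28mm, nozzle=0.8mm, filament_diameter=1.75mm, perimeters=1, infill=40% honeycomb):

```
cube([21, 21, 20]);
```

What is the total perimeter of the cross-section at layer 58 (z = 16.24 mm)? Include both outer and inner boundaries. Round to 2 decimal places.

At z = 16.24 mm: the cube (footprint 21×21) is included at this height (perimeter 84.00 mm). Overall, the cross-section is a single solid region. Total boundary length (outer) = 84.00 mm.

84.00 mm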